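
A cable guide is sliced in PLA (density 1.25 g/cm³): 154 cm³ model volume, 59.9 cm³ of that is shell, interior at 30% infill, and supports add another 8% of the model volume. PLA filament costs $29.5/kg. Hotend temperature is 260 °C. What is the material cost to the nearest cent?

$3.70

Interior volume = 154 − 59.9, so 94.1 cm³.
Infill deposited = 0.30 × 94.1, so 28.23 cm³.
Support: 0.08 × 154 → 12.32 cm³.
Total extruded = 59.9 + 28.23 + 12.32, so 100.45 cm³.
Mass: 100.45 × 1.25 → 125.5625 g.
Cost = 125.5625 g / 1000 × $29.5/kg = $3.70.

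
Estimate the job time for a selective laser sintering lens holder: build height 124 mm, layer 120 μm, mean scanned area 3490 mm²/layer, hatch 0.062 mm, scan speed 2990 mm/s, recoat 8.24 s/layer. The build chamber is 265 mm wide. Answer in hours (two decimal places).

Layers = ⌈124/0.12⌉ = 1034.
Per-layer scan distance = 3490 / 0.062 = 56290.3 mm.
Per-layer scan time = 56290.3 / 2990 = 18.8262 s.
Time per layer: 18.8262 + 8.24 → 27.0662 s.
1034 layers × 27.0662 s/layer = 27986.4508 s, i.e. 7.77 hours.

7.77 hours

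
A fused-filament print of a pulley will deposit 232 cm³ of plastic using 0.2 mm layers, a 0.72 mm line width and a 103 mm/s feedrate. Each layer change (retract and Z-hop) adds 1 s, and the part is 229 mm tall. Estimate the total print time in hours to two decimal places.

4.66 hours

Bead cross-section: 0.2 × 0.72 → 0.144 mm².
Toolpath length = 232 cm³ / 0.144 mm² = 232000 / 0.144 = 1611111.1 mm.
Extrusion time: 1611111.1 / 103 → 15641.9 s.
Layers = ⌈229/0.2⌉ = 1145.
Z-hop total = 1145 × 1 = 1145 s.
Altogether 15641.9 + 1145 = 16786.9 s, i.e. 4.66 hours.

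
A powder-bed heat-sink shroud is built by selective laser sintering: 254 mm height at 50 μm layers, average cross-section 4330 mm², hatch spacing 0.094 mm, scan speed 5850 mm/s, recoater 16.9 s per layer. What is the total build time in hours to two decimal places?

34.96 hours

Number of layers: 254 / 0.05 → 5080 (rounded up).
Hatch length per layer = 4330 / 0.094, so 46063.8 mm.
Laser time per layer: 46063.8 / 5850 → 7.8742 s.
Per-layer time = 7.8742 + 16.9 = 24.7742 s.
Total: 5080 × 24.7742 s = 125852.936 s → 34.96 hours.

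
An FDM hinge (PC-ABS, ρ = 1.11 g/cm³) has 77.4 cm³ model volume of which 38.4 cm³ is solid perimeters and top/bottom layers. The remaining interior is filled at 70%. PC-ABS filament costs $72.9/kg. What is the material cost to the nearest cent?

$5.32

Infill region = 77.4 − 38.4, so 39 cm³.
Deposited infill = 0.70 × 39 = 27.3 cm³.
Total extruded = 38.4 + 27.3 = 65.7 cm³.
Mass = 65.7 × 1.11, so 72.927 g.
At $72.9/kg: 72.927/1000 × 72.9 = $5.32.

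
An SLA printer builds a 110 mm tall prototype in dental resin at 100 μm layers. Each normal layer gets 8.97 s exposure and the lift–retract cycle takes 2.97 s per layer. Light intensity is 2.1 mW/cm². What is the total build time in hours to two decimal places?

3.65 hours

Number of layers: 110 / 0.1 → 1100 (rounded up).
Each layer takes: 8.97 + 2.97 → 11.94 s.
Build time: 1100 × 11.94 s = 13134 s, i.e. 3.65 hours.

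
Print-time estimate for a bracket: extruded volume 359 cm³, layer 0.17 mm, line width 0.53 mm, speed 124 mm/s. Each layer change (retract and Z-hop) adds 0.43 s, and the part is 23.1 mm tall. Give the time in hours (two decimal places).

Bead cross-section = 0.17 × 0.53 = 0.0901 mm².
Toolpath length = 359 cm³ / 0.0901 mm² = 359000 / 0.0901 = 3984461.7 mm.
Extrusion time = 3984461.7 / 124 = 32132.8 s.
Layer count = ceil(23.1 / 0.17) = 136.
Non-print overhead: 136 × 0.43 → 58.48 s.
Altogether 32132.8 + 58.48 = 32191.28 s, i.e. 8.94 hours.

8.94 hours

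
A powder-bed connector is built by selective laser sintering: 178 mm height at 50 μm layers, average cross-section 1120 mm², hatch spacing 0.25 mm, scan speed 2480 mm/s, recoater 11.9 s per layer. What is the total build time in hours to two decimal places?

13.55 hours

Number of layers: 178 / 0.05 → 3560 (rounded up).
Per-layer scan distance: 1120 / 0.25 → 4480 mm.
Laser time per layer = 4480 / 2480 = 1.8065 s.
Layer cycle: 1.8065 + 11.9 → 13.7065 s.
Build time = 3560 × 13.7065 = 48795.14 s = 13.55 hours.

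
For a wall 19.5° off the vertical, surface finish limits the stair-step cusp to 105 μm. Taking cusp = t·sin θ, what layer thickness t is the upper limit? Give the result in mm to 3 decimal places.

t = h_c / sin θ = 0.105 / 0.3338 = 0.315 mm.

0.315 mm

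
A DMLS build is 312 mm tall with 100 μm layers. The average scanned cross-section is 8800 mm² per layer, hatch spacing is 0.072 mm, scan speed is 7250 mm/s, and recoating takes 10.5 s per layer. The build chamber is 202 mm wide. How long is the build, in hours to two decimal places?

23.71 hours

Layer count = ceil(312 / 0.1) = 3120.
Hatch length per layer: 8800 / 0.072 → 122222.2 mm.
Per-layer scan time = 122222.2 / 7250 = 16.8582 s.
Time per layer = 16.8582 + 10.5, so 27.3582 s.
Build time = 3120 × 27.3582 = 85357.584 s = 23.71 hours.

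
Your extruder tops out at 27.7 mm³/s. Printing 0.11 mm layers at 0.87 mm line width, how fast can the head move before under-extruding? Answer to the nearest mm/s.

289 mm/s

Extrusion cross-section = 0.11 × 0.87 = 0.0957 mm².
Max speed = 27.7 / 0.0957 = 289.45 ≈ 289 mm/s.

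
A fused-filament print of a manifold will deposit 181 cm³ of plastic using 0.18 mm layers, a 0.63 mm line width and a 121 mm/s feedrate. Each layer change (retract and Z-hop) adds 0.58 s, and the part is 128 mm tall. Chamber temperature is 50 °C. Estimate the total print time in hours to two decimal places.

3.78 hours

Extrusion cross-section = 0.18 × 0.63 = 0.1134 mm².
Total extruded path = 181000/0.1134 = 1596119.9 mm.
Time extruding = 1596119.9 / 121, so 13191.1 s.
Layer count = ceil(128 / 0.18) = 712.
Layer-change overhead = 712 × 0.58 = 412.96 s.
Altogether 13191.1 + 412.96 = 13604.06 s, i.e. 3.78 hours.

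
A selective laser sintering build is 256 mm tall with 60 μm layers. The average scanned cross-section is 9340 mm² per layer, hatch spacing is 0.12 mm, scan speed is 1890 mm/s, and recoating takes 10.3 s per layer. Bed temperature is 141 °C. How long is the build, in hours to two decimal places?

61.02 hours

Layer count = ceil(256 / 0.06) = 4267.
Per-layer scan distance = 9340 / 0.12, so 77833.3 mm.
Scan time per layer = 77833.3 / 1890, so 41.1816 s.
Per-layer time = 41.1816 + 10.3 = 51.4816 s.
4267 layers × 51.4816 s/layer = 219671.9872 s, i.e. 61.02 hours.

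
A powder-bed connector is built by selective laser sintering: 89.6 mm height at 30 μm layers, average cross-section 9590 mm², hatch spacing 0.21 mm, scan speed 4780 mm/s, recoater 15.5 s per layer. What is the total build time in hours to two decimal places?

20.79 hours

Number of layers: 89.6 / 0.03 → 2987 (rounded up).
Hatch length per layer = 9590 / 0.21, so 45666.7 mm.
Per-layer scan time: 45666.7 / 4780 → 9.5537 s.
Per-layer time = 9.5537 + 15.5 = 25.0537 s.
Build time = 2987 × 25.0537 = 74835.4019 s = 20.79 hours.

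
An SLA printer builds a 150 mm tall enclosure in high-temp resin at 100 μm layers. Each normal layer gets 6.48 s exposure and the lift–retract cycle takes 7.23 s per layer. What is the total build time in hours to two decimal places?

Layer count = ceil(150 / 0.1) = 1500.
Per-layer time: 6.48 + 7.23 → 13.71 s.
Build time: 1500 × 13.71 s = 20565 s, i.e. 5.71 hours.

5.71 hours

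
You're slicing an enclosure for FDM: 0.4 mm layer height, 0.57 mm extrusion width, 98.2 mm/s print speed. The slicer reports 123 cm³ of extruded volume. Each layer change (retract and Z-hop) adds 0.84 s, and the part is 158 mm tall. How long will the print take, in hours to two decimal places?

1.62 hours

Extrusion cross-section: 0.4 × 0.57 → 0.228 mm².
Toolpath length = 123 cm³ / 0.228 mm² = 123000 / 0.228 = 539473.7 mm.
Print-move time = 539473.7 / 98.2, so 5493.6 s.
Layer count = ceil(158 / 0.4) = 395.
Layer-change overhead = 395 × 0.84 = 331.8 s.
Total = 5493.6 + 331.8 = 5825.4 s = 1.62 hours.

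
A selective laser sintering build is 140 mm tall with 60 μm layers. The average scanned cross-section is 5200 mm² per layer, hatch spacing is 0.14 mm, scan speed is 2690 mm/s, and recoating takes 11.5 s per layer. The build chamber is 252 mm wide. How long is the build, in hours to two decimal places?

16.41 hours

Layer count = ceil(140 / 0.06) = 2334.
Scan path per layer: 5200 / 0.14 → 37142.9 mm.
Scan time per layer = 37142.9 / 2690, so 13.8078 s.
Layer cycle: 13.8078 + 11.5 → 25.3078 s.
Total: 2334 × 25.3078 s = 59068.4052 s → 16.41 hours.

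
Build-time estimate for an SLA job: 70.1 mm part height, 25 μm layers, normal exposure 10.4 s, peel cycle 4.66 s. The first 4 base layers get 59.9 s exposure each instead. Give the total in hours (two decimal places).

11.79 hours

Layers = ⌈70.1/0.025⌉ = 2804.
Bottom layers: 4 × (59.9 + 4.66) → 258.24 s.
Normal layers = 2800 × (10.4 + 4.66) = 42168 s.
Sum: 258.24 + 42168 = 42426.24 s → 11.79 hours.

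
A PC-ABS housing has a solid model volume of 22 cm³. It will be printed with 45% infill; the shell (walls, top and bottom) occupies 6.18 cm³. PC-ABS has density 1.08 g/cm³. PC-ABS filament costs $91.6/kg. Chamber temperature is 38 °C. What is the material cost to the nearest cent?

Infill region = 22 − 6.18 = 15.82 cm³.
Infill deposited: 0.45 × 15.82 → 7.119 cm³.
Total printed volume = 6.18 + 7.119, so 13.299 cm³.
Mass = 13.299 × 1.08 = 14.36292 g.
At $91.6/kg: 14.36292/1000 × 91.6 = $1.32.

$1.32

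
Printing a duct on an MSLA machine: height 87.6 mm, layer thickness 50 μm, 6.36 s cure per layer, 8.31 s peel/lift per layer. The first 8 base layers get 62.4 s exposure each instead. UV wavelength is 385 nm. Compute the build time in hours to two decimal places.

Layer count = ceil(87.6 / 0.05) = 1752.
Bottom layers = 8 × (62.4 + 8.31), so 565.68 s.
Regular layers: 1744 × (6.36 + 8.31) → 25584.48 s.
Total = 565.68 + 25584.48 = 26150.16 s = 7.26 hours.

7.26 hours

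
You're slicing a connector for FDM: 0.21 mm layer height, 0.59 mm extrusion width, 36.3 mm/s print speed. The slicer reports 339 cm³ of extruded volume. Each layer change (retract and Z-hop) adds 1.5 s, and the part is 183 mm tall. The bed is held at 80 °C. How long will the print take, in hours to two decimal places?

21.30 hours

Bead cross-section: 0.21 × 0.59 → 0.1239 mm².
Toolpath length = 339 cm³ / 0.1239 mm² = 339000 / 0.1239 = 2736077.5 mm.
Print-move time = 2736077.5 / 36.3, so 75374 s.
Layers = ⌈183/0.21⌉ = 872.
Layer-change overhead = 872 × 1.5, so 1308 s.
Altogether 75374 + 1308 = 76682 s, i.e. 21.30 hours.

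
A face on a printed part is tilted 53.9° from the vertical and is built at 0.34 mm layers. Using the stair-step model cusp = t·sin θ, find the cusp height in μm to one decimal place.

274.7 μm

h_c = t·sin θ = 0.34 × 0.8080 = 0.27472 mm (274.7 μm).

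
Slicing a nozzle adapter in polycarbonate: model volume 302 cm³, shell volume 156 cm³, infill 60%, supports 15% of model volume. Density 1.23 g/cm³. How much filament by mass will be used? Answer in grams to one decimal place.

355.3 g

Volume inside the shell = 302 − 156 = 146 cm³.
Infill volume = 0.60 × 146 = 87.6 cm³.
Support = 0.15 × 302 = 45.3 cm³.
Total printed volume: 156 + 87.6 + 45.3 → 288.9 cm³.
Mass = 288.9 × 1.23 = 355.347 g.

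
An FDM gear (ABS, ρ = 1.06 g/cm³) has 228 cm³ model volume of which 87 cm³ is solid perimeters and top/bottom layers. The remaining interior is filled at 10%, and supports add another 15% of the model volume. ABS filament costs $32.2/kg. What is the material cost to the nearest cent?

$4.62

Interior volume = 228 − 87 = 141 cm³.
Infill deposited = 0.10 × 141, so 14.1 cm³.
Support = 0.15 × 228 = 34.2 cm³.
Deposited volume = 87 + 14.1 + 34.2 = 135.3 cm³.
Mass = 135.3 × 1.06 = 143.418 g.
At $32.2/kg: 143.418/1000 × 32.2 = $4.62.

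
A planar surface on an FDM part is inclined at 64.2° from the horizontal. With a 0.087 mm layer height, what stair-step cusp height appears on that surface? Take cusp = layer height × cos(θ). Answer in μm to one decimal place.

37.9 μm

Cusp = layer height × cos(64.2°) = 0.087 × 0.4352 = 0.037862 mm = 37.9 μm.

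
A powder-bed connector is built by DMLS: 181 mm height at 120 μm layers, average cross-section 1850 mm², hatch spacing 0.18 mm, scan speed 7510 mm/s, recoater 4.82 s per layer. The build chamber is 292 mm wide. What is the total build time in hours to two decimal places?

2.59 hours

Layers = ⌈181/0.12⌉ = 1509.
Per-layer scan distance: 1850 / 0.18 → 10277.8 mm.
Scan time per layer: 10277.8 / 7510 → 1.3685 s.
Time per layer = 1.3685 + 4.82, so 6.1885 s.
Total: 1509 × 6.1885 s = 9338.4465 s → 2.59 hours.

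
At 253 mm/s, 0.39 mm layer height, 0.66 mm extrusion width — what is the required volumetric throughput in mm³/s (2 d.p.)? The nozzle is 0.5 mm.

A = 0.39 × 0.66 = 0.2574 mm².
Q = v·A = 253 × 0.2574 = 65.12 mm³/s.

65.12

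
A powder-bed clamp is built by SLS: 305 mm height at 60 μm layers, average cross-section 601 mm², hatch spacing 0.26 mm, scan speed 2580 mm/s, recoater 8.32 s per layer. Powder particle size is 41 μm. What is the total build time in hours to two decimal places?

Layers = ⌈305/0.06⌉ = 5084.
Hatch length per layer = 601 / 0.26 = 2311.5 mm.
Per-layer scan time = 2311.5 / 2580 = 0.8959 s.
Layer cycle = 0.8959 + 8.32 = 9.2159 s.
Total: 5084 × 9.2159 s = 46853.6356 s → 13.01 hours.

13.01 hours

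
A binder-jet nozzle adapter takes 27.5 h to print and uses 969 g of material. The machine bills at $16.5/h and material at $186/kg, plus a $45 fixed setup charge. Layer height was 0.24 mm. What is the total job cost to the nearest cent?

$678.98

Machine-time cost = 16.5 × 27.5, so $453.75.
Material cost = 186 × 969/1000 = $180.234.
Total = 453.75 + 180.234 + 45 = 678.984 ≈ $678.98.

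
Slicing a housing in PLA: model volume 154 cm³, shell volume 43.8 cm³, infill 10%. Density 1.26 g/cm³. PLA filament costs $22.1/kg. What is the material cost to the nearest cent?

Volume inside the shell = 154 − 43.8 = 110.2 cm³.
Infill deposited: 0.10 × 110.2 → 11.02 cm³.
Deposited volume: 43.8 + 11.02 → 54.82 cm³.
Mass: 54.82 × 1.26 → 69.0732 g.
Cost = 69.0732 g / 1000 × $22.1/kg = $1.53.

$1.53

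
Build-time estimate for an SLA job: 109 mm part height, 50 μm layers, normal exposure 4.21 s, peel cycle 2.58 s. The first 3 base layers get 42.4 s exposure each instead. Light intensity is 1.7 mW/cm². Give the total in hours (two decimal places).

4.14 hours

Number of layers: 109 / 0.05 → 2180 (rounded up).
Bottom layers = 3 × (42.4 + 2.58), so 134.94 s.
Normal layers = 2177 × (4.21 + 2.58), so 14781.83 s.
Total = 134.94 + 14781.83 = 14916.77 s = 4.14 hours.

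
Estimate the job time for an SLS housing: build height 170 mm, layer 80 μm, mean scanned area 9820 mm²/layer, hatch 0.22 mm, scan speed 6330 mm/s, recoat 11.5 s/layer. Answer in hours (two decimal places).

Layer count = ceil(170 / 0.08) = 2125.
Per-layer scan distance = 9820 / 0.22 = 44636.4 mm.
Laser time per layer: 44636.4 / 6330 → 7.0516 s.
Layer cycle: 7.0516 + 11.5 → 18.5516 s.
2125 layers × 18.5516 s/layer = 39422.15 s, i.e. 10.95 hours.

10.95 hours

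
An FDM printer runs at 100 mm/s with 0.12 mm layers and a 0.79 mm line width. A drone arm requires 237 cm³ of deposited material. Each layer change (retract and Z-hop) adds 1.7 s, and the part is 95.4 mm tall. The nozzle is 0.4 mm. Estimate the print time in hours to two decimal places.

7.32 hours

Extrusion cross-section = 0.12 × 0.79, so 0.0948 mm².
Path length: 237000 mm³ / 0.0948 mm² → 2500000 mm.
Time extruding: 2500000 / 100 → 25000 s.
Layer count = ceil(95.4 / 0.12) = 795.
Layer-change overhead = 795 × 1.7 = 1351.5 s.
Altogether 25000 + 1351.5 = 26351.5 s, i.e. 7.32 hours.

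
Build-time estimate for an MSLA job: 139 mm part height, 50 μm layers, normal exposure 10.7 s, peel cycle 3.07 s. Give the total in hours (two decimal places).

10.63 hours

Layers = ⌈139/0.05⌉ = 2780.
Each layer takes = 10.7 + 3.07, so 13.77 s.
Total = 2780 × 13.77 = 38280.6 s = 10.63 hours.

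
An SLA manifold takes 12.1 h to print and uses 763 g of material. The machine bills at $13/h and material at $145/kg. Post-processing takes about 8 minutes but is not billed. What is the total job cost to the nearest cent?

Time charge = 13 × 12.1 = $157.30.
Feedstock cost = 145 × 763/1000 = $110.635.
Job cost: 157.30 + 110.635 = 267.935 ≈ $267.94.

$267.94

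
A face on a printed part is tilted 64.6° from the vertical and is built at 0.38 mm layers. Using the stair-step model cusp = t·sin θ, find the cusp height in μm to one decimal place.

Cusp = layer height × sin(64.6°) = 0.38 × 0.9033 = 0.343254 mm = 343.3 μm.

343.3 μm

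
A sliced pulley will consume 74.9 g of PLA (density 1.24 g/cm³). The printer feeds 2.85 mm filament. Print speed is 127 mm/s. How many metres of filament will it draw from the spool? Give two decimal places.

9.47 m

Volume = 74.9 g / 1.24 g·cm⁻³ = 60.4032 cm³ = 60403.2 mm³.
Filament cross-section = π × (2.85/2)² = 6.3794 mm².
Length = 60403.2 / 6.3794 = 9468.48 mm = 9.47 m.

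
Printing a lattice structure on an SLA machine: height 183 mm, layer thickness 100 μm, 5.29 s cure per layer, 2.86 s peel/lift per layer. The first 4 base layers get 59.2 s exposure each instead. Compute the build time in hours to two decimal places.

4.20 hours

Layer count = ceil(183 / 0.1) = 1830.
Burn-in layers = 4 × (59.2 + 2.86), so 248.24 s.
Normal layers = 1826 × (5.29 + 2.86), so 14881.9 s.
Sum: 248.24 + 14881.9 = 15130.14 s → 4.20 hours.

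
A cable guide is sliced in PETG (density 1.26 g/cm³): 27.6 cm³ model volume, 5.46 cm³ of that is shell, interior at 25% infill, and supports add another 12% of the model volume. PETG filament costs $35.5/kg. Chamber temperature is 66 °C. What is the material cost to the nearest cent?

$0.64

Volume inside the shell: 27.6 − 5.46 → 22.14 cm³.
Infill volume: 0.25 × 22.14 → 5.535 cm³.
Support = 0.12 × 27.6 = 3.312 cm³.
Deposited volume: 5.46 + 5.535 + 3.312 → 14.307 cm³.
Mass = 14.307 × 1.26 = 18.02682 g.
At $35.5/kg: 18.02682/1000 × 35.5 = $0.64.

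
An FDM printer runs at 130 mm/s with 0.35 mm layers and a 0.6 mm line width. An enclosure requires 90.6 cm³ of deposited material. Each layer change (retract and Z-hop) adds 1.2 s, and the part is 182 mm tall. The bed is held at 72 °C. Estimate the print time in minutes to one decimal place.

Bead cross-section: 0.35 × 0.6 → 0.21 mm².
Toolpath length = 90.6 cm³ / 0.21 mm² = 90600 / 0.21 = 431428.6 mm.
Time extruding: 431428.6 / 130 → 3318.7 s.
Number of layers: 182 / 0.35 → 520 (rounded up).
Non-print overhead: 520 × 1.2 → 624 s.
Altogether 3318.7 + 624 = 3942.7 s, i.e. 65.7 minutes.

65.7 minutes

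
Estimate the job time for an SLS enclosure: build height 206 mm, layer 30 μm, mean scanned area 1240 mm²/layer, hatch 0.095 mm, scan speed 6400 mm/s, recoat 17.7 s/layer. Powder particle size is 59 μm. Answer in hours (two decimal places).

37.65 hours

Number of layers: 206 / 0.03 → 6867 (rounded up).
Hatch length per layer = 1240 / 0.095 = 13052.6 mm.
Laser time per layer = 13052.6 / 6400 = 2.0395 s.
Layer cycle = 2.0395 + 17.7, so 19.7395 s.
Build time = 6867 × 19.7395 = 135551.1465 s = 37.65 hours.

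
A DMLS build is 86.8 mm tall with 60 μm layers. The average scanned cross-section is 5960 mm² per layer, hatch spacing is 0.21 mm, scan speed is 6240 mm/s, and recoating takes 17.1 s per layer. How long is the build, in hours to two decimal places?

Layer count = ceil(86.8 / 0.06) = 1447.
Hatch length per layer = 5960 / 0.21 = 28381 mm.
Laser time per layer = 28381 / 6240 = 4.5482 s.
Layer cycle: 4.5482 + 17.1 → 21.6482 s.
Total: 1447 × 21.6482 s = 31324.9454 s → 8.70 hours.

8.70 hours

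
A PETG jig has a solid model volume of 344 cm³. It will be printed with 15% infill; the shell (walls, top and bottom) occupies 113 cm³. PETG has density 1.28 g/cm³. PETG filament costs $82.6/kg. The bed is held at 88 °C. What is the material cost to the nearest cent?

$15.61

Interior volume = 344 − 113 = 231 cm³.
Deposited infill = 0.15 × 231, so 34.65 cm³.
Deposited volume = 113 + 34.65, so 147.65 cm³.
Mass = 147.65 × 1.28 = 188.992 g.
Cost = 188.992 g / 1000 × $82.6/kg = $15.61.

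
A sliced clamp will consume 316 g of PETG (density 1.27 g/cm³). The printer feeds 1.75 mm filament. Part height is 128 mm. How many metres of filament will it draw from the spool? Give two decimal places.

Volume = 316 g / 1.27 g·cm⁻³ = 248.8189 cm³ = 248818.9 mm³.
A = π r² = π × 0.875² = 2.4053 mm².
L = V/A = 248818.9/2.4053 = 103446.1 mm → 103.45 m.

103.45 m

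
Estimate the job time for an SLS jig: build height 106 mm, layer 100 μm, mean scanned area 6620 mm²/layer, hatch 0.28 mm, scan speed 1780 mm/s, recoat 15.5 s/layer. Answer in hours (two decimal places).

8.47 hours

Layers = ⌈106/0.1⌉ = 1060.
Scan path per layer = 6620 / 0.28 = 23642.9 mm.
Scan time per layer: 23642.9 / 1780 → 13.2825 s.
Time per layer = 13.2825 + 15.5 = 28.7825 s.
Total: 1060 × 28.7825 s = 30509.45 s → 8.47 hours.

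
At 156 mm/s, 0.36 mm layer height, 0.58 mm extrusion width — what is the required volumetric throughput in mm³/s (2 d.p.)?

A: 0.36 × 0.58 → 0.2088 mm².
Q = v·A = 156 × 0.2088 = 32.57 mm³/s.

32.57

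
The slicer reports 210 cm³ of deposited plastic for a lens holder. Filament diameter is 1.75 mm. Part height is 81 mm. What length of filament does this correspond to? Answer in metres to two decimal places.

87.31 m

Cross-section of 1.75 mm filament: π·(1.75/2)² = 2.4053 mm².
Length = 210 cm³ / 2.4053 mm² = 210000 / 2.4053 = 87307.2 mm = 87.31 m.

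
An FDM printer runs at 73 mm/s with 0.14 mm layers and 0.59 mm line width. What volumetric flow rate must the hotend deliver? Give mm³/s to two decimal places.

6.03

Bead cross-section: 0.14 × 0.59 → 0.0826 mm².
Q = v·A = 73 × 0.0826 = 6.03 mm³/s.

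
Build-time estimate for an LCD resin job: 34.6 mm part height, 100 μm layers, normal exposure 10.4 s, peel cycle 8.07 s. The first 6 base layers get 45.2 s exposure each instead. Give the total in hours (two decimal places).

Number of layers: 34.6 / 0.1 → 346 (rounded up).
Burn-in layers: 6 × (45.2 + 8.07) → 319.62 s.
Remaining layers = 340 × (10.4 + 8.07) = 6279.8 s.
Sum: 319.62 + 6279.8 = 6599.42 s → 1.83 hours.

1.83 hours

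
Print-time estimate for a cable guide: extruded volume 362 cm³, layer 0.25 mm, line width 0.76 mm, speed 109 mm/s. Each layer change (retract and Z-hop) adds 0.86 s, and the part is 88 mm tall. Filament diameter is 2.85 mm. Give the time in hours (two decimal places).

Line area = 0.25 × 0.76 = 0.19 mm².
Toolpath length = 362 cm³ / 0.19 mm² = 362000 / 0.19 = 1905263.2 mm.
Print-move time: 1905263.2 / 109 → 17479.5 s.
Layers = ⌈88/0.25⌉ = 352.
Layer-change overhead: 352 × 0.86 → 302.72 s.
Altogether 17479.5 + 302.72 = 17782.22 s, i.e. 4.94 hours.

4.94 hours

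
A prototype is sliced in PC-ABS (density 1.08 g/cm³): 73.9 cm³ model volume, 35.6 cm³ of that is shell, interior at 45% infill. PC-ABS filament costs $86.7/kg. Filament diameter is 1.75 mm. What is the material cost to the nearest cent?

Infill region = 73.9 − 35.6, so 38.3 cm³.
Infill deposited = 0.45 × 38.3 = 17.235 cm³.
Total printed volume = 35.6 + 17.235, so 52.835 cm³.
Mass: 52.835 × 1.08 → 57.0618 g.
Cost = 57.0618 g / 1000 × $86.7/kg = $4.95.

$4.95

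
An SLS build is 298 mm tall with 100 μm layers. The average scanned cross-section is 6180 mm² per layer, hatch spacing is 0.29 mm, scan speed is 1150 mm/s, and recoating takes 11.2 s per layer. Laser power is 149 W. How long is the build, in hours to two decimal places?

24.61 hours

Layer count = ceil(298 / 0.1) = 2980.
Per-layer scan distance: 6180 / 0.29 → 21310.3 mm.
Laser time per layer = 21310.3 / 1150, so 18.5307 s.
Time per layer = 18.5307 + 11.2, so 29.7307 s.
2980 layers × 29.7307 s/layer = 88597.486 s, i.e. 24.61 hours.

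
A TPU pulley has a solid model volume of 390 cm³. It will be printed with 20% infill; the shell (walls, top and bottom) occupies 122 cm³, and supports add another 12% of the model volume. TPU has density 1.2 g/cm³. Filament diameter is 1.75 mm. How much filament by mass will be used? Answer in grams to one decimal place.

266.9 g

Infill region = 390 − 122 = 268 cm³.
Infill volume = 0.20 × 268, so 53.6 cm³.
Support = 0.12 × 390, so 46.8 cm³.
Deposited volume = 122 + 53.6 + 46.8, so 222.4 cm³.
Mass = 222.4 × 1.2 = 266.88 g.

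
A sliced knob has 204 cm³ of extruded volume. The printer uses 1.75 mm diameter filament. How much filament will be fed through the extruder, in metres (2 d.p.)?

Cross-section of 1.75 mm filament: π·(1.75/2)² = 2.4053 mm².
Length = 204 cm³ / 2.4053 mm² = 204000 / 2.4053 = 84812.71 mm = 84.81 m.

84.81 m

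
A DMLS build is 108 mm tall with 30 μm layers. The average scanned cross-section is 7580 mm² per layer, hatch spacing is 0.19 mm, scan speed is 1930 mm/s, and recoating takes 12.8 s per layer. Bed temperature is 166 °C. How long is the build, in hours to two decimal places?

33.47 hours

Layers = ⌈108/0.03⌉ = 3600.
Scan path per layer: 7580 / 0.19 → 39894.7 mm.
Scan time per layer: 39894.7 / 1930 → 20.6708 s.
Per-layer time: 20.6708 + 12.8 → 33.4708 s.
Build time = 3600 × 33.4708 = 120494.88 s = 33.47 hours.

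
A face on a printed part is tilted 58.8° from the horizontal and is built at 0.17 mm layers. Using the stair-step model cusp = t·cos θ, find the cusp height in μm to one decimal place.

h_c = t·cos θ = 0.17 × 0.5180 = 0.08806 mm (88.1 μm).

88.1 μm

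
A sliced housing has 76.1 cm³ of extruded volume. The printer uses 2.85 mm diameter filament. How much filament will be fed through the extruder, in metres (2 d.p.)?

Cross-section of 2.85 mm filament: π·(2.85/2)² = 6.3794 mm².
Length = 76.1 cm³ / 6.3794 mm² = 76100 / 6.3794 = 11929.02 mm = 11.93 m.

11.93 m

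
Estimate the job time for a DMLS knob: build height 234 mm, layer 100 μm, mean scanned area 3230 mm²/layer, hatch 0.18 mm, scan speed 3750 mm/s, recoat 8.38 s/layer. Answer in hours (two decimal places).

8.56 hours

Layers = ⌈234/0.1⌉ = 2340.
Hatch length per layer = 3230 / 0.18, so 17944.4 mm.
Laser time per layer: 17944.4 / 3750 → 4.7852 s.
Per-layer time = 4.7852 + 8.38 = 13.1652 s.
Build time = 2340 × 13.1652 = 30806.568 s = 8.56 hours.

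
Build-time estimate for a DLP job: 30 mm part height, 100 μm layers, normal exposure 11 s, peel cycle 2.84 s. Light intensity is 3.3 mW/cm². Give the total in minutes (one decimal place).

69.2 minutes

Number of layers: 30 / 0.1 → 300 (rounded up).
Each layer takes: 11 + 2.84 → 13.84 s.
Build time: 300 × 13.84 s = 4152 s, i.e. 69.2 minutes.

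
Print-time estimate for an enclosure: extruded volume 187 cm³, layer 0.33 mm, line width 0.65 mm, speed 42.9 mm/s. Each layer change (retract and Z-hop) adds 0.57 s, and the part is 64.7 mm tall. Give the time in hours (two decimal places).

Line area = 0.33 × 0.65, so 0.2145 mm².
Total extruded path = 187000/0.2145 = 871794.9 mm.
Print-move time: 871794.9 / 42.9 → 20321.6 s.
Layer count = ceil(64.7 / 0.33) = 197.
Z-hop total: 197 × 0.57 → 112.29 s.
Total = 20321.6 + 112.29 = 20433.89 s = 5.68 hours.

5.68 hours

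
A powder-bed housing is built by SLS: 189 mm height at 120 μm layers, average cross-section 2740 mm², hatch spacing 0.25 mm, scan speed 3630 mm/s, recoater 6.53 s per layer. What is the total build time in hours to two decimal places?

Layers = ⌈189/0.12⌉ = 1575.
Hatch length per layer = 2740 / 0.25, so 10960 mm.
Per-layer scan time = 10960 / 3630 = 3.0193 s.
Layer cycle = 3.0193 + 6.53 = 9.5493 s.
1575 layers × 9.5493 s/layer = 15040.1475 s, i.e. 4.18 hours.

4.18 hours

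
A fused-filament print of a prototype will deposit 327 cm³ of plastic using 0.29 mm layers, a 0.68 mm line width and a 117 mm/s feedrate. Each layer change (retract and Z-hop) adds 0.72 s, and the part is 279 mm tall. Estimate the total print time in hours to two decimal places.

Line area: 0.29 × 0.68 → 0.1972 mm².
Path length: 327000 mm³ / 0.1972 mm² → 1658215 mm.
Extrusion time: 1658215 / 117 → 14172.8 s.
Layer count = ceil(279 / 0.29) = 963.
Layer-change overhead = 963 × 0.72, so 693.36 s.
Altogether 14172.8 + 693.36 = 14866.16 s, i.e. 4.13 hours.

4.13 hours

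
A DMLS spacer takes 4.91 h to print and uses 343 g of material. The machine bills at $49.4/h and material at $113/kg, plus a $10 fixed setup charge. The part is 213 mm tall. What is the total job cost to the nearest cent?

Machine cost = 49.4 × 4.91 = $242.554.
Feedstock cost = 113 × 343/1000, so $38.759.
Total = 242.554 + 38.759 + 10 = 291.313 ≈ $291.31.

$291.31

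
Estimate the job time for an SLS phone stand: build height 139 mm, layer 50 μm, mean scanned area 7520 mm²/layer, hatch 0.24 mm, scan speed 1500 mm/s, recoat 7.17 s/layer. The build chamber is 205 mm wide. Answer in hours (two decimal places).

21.67 hours

Layer count = ceil(139 / 0.05) = 2780.
Per-layer scan distance: 7520 / 0.24 → 31333.3 mm.
Scan time per layer = 31333.3 / 1500 = 20.8889 s.
Time per layer = 20.8889 + 7.17 = 28.0589 s.
2780 layers × 28.0589 s/layer = 78003.742 s, i.e. 21.67 hours.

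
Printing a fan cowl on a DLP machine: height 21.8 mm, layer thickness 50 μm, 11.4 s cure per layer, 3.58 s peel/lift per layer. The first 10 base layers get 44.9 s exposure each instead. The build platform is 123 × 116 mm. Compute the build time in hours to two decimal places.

Layers = ⌈21.8/0.05⌉ = 436.
Bottom layers = 10 × (44.9 + 3.58) = 484.8 s.
Regular layers = 426 × (11.4 + 3.58) = 6381.48 s.
Total = 484.8 + 6381.48 = 6866.28 s = 1.91 hours.

1.91 hours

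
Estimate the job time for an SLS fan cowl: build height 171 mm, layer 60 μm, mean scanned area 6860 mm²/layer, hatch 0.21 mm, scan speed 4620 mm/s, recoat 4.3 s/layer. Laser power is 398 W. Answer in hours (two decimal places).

9.00 hours

Layer count = ceil(171 / 0.06) = 2850.
Hatch length per layer = 6860 / 0.21 = 32666.7 mm.
Scan time per layer = 32666.7 / 4620, so 7.0707 s.
Layer cycle = 7.0707 + 4.3, so 11.3707 s.
2850 layers × 11.3707 s/layer = 32406.495 s, i.e. 9.00 hours.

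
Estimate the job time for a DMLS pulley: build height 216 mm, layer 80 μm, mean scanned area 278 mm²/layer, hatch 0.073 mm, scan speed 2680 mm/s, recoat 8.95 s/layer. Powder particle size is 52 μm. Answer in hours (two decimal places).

Layers = ⌈216/0.08⌉ = 2700.
Per-layer scan distance: 278 / 0.073 → 3808.2 mm.
Laser time per layer = 3808.2 / 2680, so 1.421 s.
Time per layer: 1.421 + 8.95 → 10.371 s.
2700 layers × 10.371 s/layer = 28001.7 s, i.e. 7.78 hours.

7.78 hours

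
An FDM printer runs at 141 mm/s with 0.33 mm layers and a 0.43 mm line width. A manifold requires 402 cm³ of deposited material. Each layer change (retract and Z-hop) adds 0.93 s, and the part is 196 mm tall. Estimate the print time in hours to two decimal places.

Extrusion cross-section = 0.33 × 0.43, so 0.1419 mm².
Toolpath length = 402 cm³ / 0.1419 mm² = 402000 / 0.1419 = 2832981 mm.
Time extruding = 2832981 / 141, so 20092.1 s.
Layer count = ceil(196 / 0.33) = 594.
Layer-change overhead: 594 × 0.93 → 552.42 s.
Altogether 20092.1 + 552.42 = 20644.52 s, i.e. 5.73 hours.

5.73 hours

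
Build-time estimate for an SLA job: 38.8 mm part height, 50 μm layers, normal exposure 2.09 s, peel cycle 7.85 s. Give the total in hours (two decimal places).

2.14 hours

Layer count = ceil(38.8 / 0.05) = 776.
Cycle time = 2.09 + 7.85 = 9.94 s.
Build time: 776 × 9.94 s = 7713.44 s, i.e. 2.14 hours.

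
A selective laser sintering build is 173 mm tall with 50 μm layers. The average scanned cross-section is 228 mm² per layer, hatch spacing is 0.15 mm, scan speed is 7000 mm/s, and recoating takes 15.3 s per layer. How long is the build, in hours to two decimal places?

Layer count = ceil(173 / 0.05) = 3460.
Scan path per layer = 228 / 0.15, so 1520 mm.
Per-layer scan time: 1520 / 7000 → 0.2171 s.
Time per layer = 0.2171 + 15.3, so 15.5171 s.
Total: 3460 × 15.5171 s = 53689.166 s → 14.91 hours.

14.91 hours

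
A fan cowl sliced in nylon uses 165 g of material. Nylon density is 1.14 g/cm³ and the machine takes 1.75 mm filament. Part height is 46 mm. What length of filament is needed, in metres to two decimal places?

Extruded volume: 165/1.14 = 144.7368 cm³ (144736.8 mm³).
A = π r² = π × 0.875² = 2.4053 mm².
L = V/A = 144736.8/2.4053 = 60174.12 mm → 60.17 m.

60.17 m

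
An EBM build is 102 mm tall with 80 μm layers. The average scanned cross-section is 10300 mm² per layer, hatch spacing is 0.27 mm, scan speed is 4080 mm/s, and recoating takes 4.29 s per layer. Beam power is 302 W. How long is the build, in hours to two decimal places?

4.83 hours

Layer count = ceil(102 / 0.08) = 1275.
Scan path per layer: 10300 / 0.27 → 38148.1 mm.
Beam time per layer = 38148.1 / 4080, so 9.35 s.
Layer cycle = 9.35 + 4.29 = 13.64 s.
1275 layers × 13.64 s/layer = 17391 s, i.e. 4.83 hours.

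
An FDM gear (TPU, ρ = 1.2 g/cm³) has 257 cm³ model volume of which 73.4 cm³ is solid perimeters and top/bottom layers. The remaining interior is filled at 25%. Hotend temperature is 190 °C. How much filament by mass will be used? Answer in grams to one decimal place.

143.2 g

Interior volume = 257 − 73.4, so 183.6 cm³.
Infill volume = 0.25 × 183.6 = 45.9 cm³.
Deposited volume = 73.4 + 45.9 = 119.3 cm³.
Mass = 119.3 × 1.2, so 143.16 g.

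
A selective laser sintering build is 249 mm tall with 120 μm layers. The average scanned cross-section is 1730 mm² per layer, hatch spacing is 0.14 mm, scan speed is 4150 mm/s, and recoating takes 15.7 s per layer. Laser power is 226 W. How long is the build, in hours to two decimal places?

Layer count = ceil(249 / 0.12) = 2075.
Per-layer scan distance = 1730 / 0.14, so 12357.1 mm.
Scan time per layer = 12357.1 / 4150 = 2.9776 s.
Per-layer time = 2.9776 + 15.7 = 18.6776 s.
Build time = 2075 × 18.6776 = 38756.02 s = 10.77 hours.

10.77 hours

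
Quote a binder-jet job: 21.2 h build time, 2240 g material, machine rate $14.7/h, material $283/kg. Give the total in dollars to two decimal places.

Time charge = 14.7 × 21.2, so $311.64.
Feedstock cost = 283 × 2240/1000 = $633.92.
Job cost: 311.64 + 633.92 = $945.56.

$945.56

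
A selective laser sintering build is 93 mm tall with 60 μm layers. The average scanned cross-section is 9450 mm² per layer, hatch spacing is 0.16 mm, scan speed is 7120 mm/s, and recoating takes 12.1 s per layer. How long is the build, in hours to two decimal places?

Number of layers: 93 / 0.06 → 1550 (rounded up).
Hatch length per layer = 9450 / 0.16 = 59062.5 mm.
Laser time per layer = 59062.5 / 7120, so 8.2953 s.
Layer cycle = 8.2953 + 12.1, so 20.3953 s.
Build time = 1550 × 20.3953 = 31612.715 s = 8.78 hours.

8.78 hours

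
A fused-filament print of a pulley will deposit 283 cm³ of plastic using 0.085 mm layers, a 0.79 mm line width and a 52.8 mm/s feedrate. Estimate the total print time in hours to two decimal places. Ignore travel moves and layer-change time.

22.17 hours

Bead cross-section = 0.085 × 0.79 = 0.06715 mm².
Total extruded path = 283000/0.06715 = 4214445.3 mm.
Time extruding: 4214445.3 / 52.8 → 79819 s.
79819 s = 22.17 hours.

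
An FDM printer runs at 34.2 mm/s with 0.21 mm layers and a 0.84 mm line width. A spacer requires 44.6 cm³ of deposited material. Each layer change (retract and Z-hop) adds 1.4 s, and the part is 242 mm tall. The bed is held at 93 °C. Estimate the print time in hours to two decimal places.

2.50 hours

Extrusion cross-section = 0.21 × 0.84, so 0.1764 mm².
Path length: 44600 mm³ / 0.1764 mm² → 252834.5 mm.
Print-move time = 252834.5 / 34.2, so 7392.8 s.
Layer count = ceil(242 / 0.21) = 1153.
Layer-change overhead = 1153 × 1.4 = 1614.2 s.
Altogether 7392.8 + 1614.2 = 9007 s, i.e. 2.50 hours.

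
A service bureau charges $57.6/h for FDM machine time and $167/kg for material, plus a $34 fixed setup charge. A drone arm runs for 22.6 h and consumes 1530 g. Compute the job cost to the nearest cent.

$1591.27

Machine-time cost = 57.6 × 22.6 = $1301.76.
Feedstock cost: 167 × 1530/1000 → $255.51.
Total = 1301.76 + 255.51 + 34 = $1591.27.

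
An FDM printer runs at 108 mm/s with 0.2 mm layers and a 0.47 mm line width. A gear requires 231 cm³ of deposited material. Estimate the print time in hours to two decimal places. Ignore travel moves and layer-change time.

6.32 hours

Line area = 0.2 × 0.47, so 0.094 mm².
Path length: 231000 mm³ / 0.094 mm² → 2457446.8 mm.
Extrusion time = 2457446.8 / 108, so 22754.1 s.
That's 22754.1 s → 6.32 hours.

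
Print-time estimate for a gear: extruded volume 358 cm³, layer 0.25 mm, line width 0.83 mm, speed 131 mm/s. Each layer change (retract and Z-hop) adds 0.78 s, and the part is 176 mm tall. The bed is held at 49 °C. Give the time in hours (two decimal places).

3.81 hours

Extrusion cross-section = 0.25 × 0.83, so 0.2075 mm².
Toolpath length = 358 cm³ / 0.2075 mm² = 358000 / 0.2075 = 1725301.2 mm.
Print-move time = 1725301.2 / 131 = 13170.2 s.
Number of layers: 176 / 0.25 → 704 (rounded up).
Layer-change overhead = 704 × 0.78, so 549.12 s.
Altogether 13170.2 + 549.12 = 13719.32 s, i.e. 3.81 hours.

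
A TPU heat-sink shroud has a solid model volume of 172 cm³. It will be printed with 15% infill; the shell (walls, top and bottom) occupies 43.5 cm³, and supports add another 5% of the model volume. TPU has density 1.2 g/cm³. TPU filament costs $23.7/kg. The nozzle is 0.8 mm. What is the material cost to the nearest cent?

Interior volume = 172 − 43.5, so 128.5 cm³.
Deposited infill: 0.15 × 128.5 → 19.275 cm³.
Support = 0.05 × 172 = 8.6 cm³.
Total extruded = 43.5 + 19.275 + 8.6 = 71.375 cm³.
Mass = 71.375 × 1.2, so 85.65 g.
Cost = 85.65 g / 1000 × $23.7/kg = $2.03.

$2.03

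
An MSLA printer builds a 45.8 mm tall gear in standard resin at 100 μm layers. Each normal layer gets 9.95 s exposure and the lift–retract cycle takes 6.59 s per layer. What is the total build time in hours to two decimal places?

Number of layers: 45.8 / 0.1 → 458 (rounded up).
Each layer takes: 9.95 + 6.59 → 16.54 s.
Build time: 458 × 16.54 s = 7575.32 s, i.e. 2.10 hours.

2.10 hours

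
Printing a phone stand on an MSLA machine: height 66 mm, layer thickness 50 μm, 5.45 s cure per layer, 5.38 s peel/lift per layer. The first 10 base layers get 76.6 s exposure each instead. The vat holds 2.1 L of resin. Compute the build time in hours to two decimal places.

4.17 hours

Layers = ⌈66/0.05⌉ = 1320.
Burn-in layers = 10 × (76.6 + 5.38) = 819.8 s.
Remaining layers = 1310 × (5.45 + 5.38), so 14187.3 s.
Total = 819.8 + 14187.3 = 15007.1 s = 4.17 hours.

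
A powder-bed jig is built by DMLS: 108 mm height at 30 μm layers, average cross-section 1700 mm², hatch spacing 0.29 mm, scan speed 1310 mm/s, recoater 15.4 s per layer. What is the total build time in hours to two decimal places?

19.87 hours

Layers = ⌈108/0.03⌉ = 3600.
Per-layer scan distance = 1700 / 0.29 = 5862.1 mm.
Per-layer scan time: 5862.1 / 1310 → 4.4749 s.
Layer cycle = 4.4749 + 15.4 = 19.8749 s.
Build time = 3600 × 19.8749 = 71549.64 s = 19.87 hours.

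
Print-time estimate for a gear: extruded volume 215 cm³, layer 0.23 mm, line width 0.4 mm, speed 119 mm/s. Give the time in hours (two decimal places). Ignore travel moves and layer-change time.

5.46 hours

Bead cross-section = 0.23 × 0.4, so 0.092 mm².
Toolpath length = 215 cm³ / 0.092 mm² = 215000 / 0.092 = 2336956.5 mm.
Time extruding: 2336956.5 / 119 → 19638.3 s.
Converting: 19638.3 s = 5.46 hours.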